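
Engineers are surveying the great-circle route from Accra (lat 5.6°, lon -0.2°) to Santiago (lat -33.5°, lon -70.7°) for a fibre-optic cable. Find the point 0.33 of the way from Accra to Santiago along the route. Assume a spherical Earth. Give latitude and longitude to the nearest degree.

≈ lat -9°, lon -21°

Convert each endpoint to a unit vector on the sphere (x = cos φ cos λ, y = cos φ sin λ, z = sin φ).
The central angle between the endpoints is δ = arccos(p₁·p₂) ≈ 1.346 rad (77.1°).
Interpolate at f = 0.33 with slerp weights a = sin((1−f)δ)/sin δ ≈ 0.805, b = sin(fδ)/sin δ ≈ 0.441.
p = a·p₁ + b·p₂ ≈ (0.922, -0.350, -0.165); φ = arcsin(p_z) ≈ -9.48°, λ = atan2(p_y, p_x) ≈ -20.76°.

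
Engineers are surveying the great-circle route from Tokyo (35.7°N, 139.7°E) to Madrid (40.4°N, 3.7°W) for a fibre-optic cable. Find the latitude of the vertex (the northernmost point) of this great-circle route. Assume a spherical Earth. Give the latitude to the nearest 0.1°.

≈ 68.2°N

The great circle lies in the plane with unit normal n̂ = (p₁ × p₂)/|p₁ × p₂|.
Here n̂_z ≈ -0.371; the vertex latitude is φ_max = arccos|n̂_z| ≈ 68.2°.
Check via Clairaut: cos φ_max = |cos φ₁| · sin C = cos(35.7°)·sin(27.2°) ≈ 0.371, again giving ≈ 68.2°.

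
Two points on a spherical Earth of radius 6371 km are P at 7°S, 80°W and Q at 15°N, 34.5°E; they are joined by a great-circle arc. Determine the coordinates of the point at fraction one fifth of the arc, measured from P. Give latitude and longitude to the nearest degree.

Convert each endpoint to a unit vector on the sphere (x = cos φ cos λ, y = cos φ sin λ, z = sin φ).
The central angle between the endpoints is δ = arccos(p₁·p₂) ≈ 2.014 rad (115.4°).
Interpolate at f = 1/5 with slerp weights a = sin((1−f)δ)/sin δ ≈ 1.106, b = sin(fδ)/sin δ ≈ 0.434.
p = a·p₁ + b·p₂ ≈ (0.536, -0.844, -0.022); φ = arcsin(p_z) ≈ -1.29°, λ = atan2(p_y, p_x) ≈ -57.57°.

≈ 1°S, 58°W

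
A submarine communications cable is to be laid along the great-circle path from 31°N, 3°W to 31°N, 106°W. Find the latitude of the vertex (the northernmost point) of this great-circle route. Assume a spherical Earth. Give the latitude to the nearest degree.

The great circle lies in the plane with unit normal n̂ = (p₁ × p₂)/|p₁ × p₂|.
Here n̂_z ≈ -0.720; the vertex latitude is φ_max = arccos|n̂_z| ≈ 44.0°.
Check via Clairaut: cos φ_max = |cos φ₁| · sin C = cos(31.0°)·sin(57.1°) ≈ 0.720, again giving ≈ 44.0°.

≈ 44°N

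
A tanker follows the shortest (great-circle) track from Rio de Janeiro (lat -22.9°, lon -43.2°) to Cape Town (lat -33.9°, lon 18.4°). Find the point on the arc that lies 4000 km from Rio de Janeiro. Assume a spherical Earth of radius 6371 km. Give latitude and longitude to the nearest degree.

From cos δ = sin φ₁ sin φ₂ + cos φ₁ cos φ₂ cos Δλ, the central angle is δ ≈ 0.951 rad (54.5°). The total great-circle distance is δ·R ≈ 0.951 × 6371 ≈ 6060 km, so the target fraction is f = 4000/6060 ≈ 0.660.
Interpolate at f ≈ 0.660 with slerp weights a = sin((1−f)δ)/sin δ ≈ 0.390, b = sin(fδ)/sin δ ≈ 0.722.
p = a·p₁ + b·p₂ ≈ (0.830, -0.057, -0.554); φ = arcsin(p_z) ≈ -33.66°, λ = atan2(p_y, p_x) ≈ -3.93°.

≈ lat -34°, lon -4°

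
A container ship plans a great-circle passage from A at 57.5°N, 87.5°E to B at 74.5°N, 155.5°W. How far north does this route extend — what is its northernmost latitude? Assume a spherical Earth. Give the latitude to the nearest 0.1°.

The great circle lies in the plane with unit normal n̂ = (p₁ × p₂)/|p₁ × p₂|.
Here n̂_z ≈ +0.193; the vertex latitude is φ_max = arccos|n̂_z| ≈ 78.9°.
Check via Clairaut: cos φ_max = |cos φ₁| · sin C = cos(57.5°)·sin(21.0°) ≈ 0.193, again giving ≈ 78.9°.

≈ 78.9°N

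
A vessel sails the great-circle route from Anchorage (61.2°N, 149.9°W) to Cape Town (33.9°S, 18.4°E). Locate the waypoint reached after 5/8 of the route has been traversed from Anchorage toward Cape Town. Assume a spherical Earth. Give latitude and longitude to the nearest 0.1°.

≈ 22.1°N, 7.7°E

Convert each endpoint to a unit vector on the sphere (x = cos φ cos λ, y = cos φ sin λ, z = sin φ).
The central angle between the endpoints is δ = arccos(p₁·p₂) ≈ 2.647 rad (151.7°).
Interpolate at f = 5/8 with slerp weights a = sin((1−f)δ)/sin δ ≈ 1.765, b = sin(fδ)/sin δ ≈ 2.101.
p = a·p₁ + b·p₂ ≈ (0.919, 0.124, 0.376); φ = arcsin(p_z) ≈ 22.06°, λ = atan2(p_y, p_x) ≈ 7.68°.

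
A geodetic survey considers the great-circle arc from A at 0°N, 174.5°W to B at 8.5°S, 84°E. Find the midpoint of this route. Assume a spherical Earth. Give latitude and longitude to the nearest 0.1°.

The haversine formula gives a central angle δ ≈ 1.769 rad (101.4°) between the endpoints.
Interpolate at f = 1/2 with slerp weights a = sin((1−f)δ)/sin δ ≈ 0.789, b = sin(fδ)/sin δ ≈ 0.789.
p = a·p₁ + b·p₂ ≈ (-0.704, 0.701, -0.117); φ = arcsin(p_z) ≈ -6.70°, λ = atan2(p_y, p_x) ≈ 135.14°.

≈ 6.7°S, 135.1°E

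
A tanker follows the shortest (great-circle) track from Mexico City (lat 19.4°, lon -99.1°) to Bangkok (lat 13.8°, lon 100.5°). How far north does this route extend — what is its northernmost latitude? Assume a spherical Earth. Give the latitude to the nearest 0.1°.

≈ 60.4°

The great circle lies in the plane with unit normal n̂ = (p₁ × p₂)/|p₁ × p₂|.
Here n̂_z ≈ -0.495; the vertex latitude is φ_max = arccos|n̂_z| ≈ 60.4°.
Check via Clairaut: cos φ_max = |cos φ₁| · sin C = cos(19.4°)·sin(31.6°) ≈ 0.495, again giving ≈ 60.4°.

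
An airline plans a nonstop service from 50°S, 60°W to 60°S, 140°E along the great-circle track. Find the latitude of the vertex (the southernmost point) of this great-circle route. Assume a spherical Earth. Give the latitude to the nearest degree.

≈ 83°S

The great circle lies in the plane with unit normal n̂ = (p₁ × p₂)/|p₁ × p₂|.
Here n̂_z ≈ -0.118; the vertex latitude is φ_max = arccos|n̂_z| ≈ 83.2°.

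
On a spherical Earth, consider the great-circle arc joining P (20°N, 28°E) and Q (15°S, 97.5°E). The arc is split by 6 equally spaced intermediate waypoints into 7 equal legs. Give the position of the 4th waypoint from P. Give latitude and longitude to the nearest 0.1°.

Write both endpoints as unit vectors p₁, p₂ with components (cos φ cos λ, cos φ sin λ, sin φ).
The central angle between the endpoints is δ = arccos(p₁·p₂) ≈ 1.339 rad (76.7°).
Interpolate at f = 4/7 with slerp weights a = sin((1−f)δ)/sin δ ≈ 0.558, b = sin(fδ)/sin δ ≈ 0.712.
p = a·p₁ + b·p₂ ≈ (0.373, 0.928, 0.007); φ = arcsin(p_z) ≈ 0.38°, λ = atan2(p_y, p_x) ≈ 68.09°.

≈ (0.4°N, 68.1°E)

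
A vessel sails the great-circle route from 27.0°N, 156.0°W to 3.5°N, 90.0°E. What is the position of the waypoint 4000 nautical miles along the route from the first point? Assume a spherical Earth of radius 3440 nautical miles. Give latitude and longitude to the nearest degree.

≈ 23°N, 130°E

From cos δ = sin φ₁ sin φ₂ + cos φ₁ cos φ₂ cos Δλ, the central angle is δ ≈ 1.911 rad (109.5°). The total great-circle distance is δ·R ≈ 1.911 × 3440 ≈ 6575 nmi, so the target fraction is f = 4000/6575 ≈ 0.608.
Interpolate at f ≈ 0.608 with slerp weights a = sin((1−f)δ)/sin δ ≈ 0.722, b = sin(fδ)/sin δ ≈ 0.974.
p = a·p₁ + b·p₂ ≈ (-0.588, 0.710, 0.387); φ = arcsin(p_z) ≈ 22.78°, λ = atan2(p_y, p_x) ≈ 129.60°.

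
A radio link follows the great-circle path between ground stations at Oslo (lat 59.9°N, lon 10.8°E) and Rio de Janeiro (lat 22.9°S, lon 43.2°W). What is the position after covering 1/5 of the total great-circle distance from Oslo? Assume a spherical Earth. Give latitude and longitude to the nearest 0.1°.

≈ lat 45.4°N, lon 9.2°W

The haversine formula gives a central angle δ ≈ 1.636 rad (93.7°) between the endpoints.
Interpolate at f = 1/5 with slerp weights a = sin((1−f)δ)/sin δ ≈ 0.968, b = sin(fδ)/sin δ ≈ 0.322.
p = a·p₁ + b·p₂ ≈ (0.693, -0.112, 0.712); φ = arcsin(p_z) ≈ 45.40°, λ = atan2(p_y, p_x) ≈ -9.19°.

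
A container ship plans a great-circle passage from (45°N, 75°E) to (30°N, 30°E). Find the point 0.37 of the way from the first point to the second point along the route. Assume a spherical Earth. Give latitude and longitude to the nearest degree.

Write both endpoints as unit vectors p₁, p₂ with components (cos φ cos λ, cos φ sin λ, sin φ).
The central angle between the endpoints is δ = arccos(p₁·p₂) ≈ 0.666 rad (38.1°).
Interpolate at f = 0.37 with slerp weights a = sin((1−f)δ)/sin δ ≈ 0.659, b = sin(fδ)/sin δ ≈ 0.395.
p = a·p₁ + b·p₂ ≈ (0.417, 0.621, 0.664); φ = arcsin(p_z) ≈ 41.57°, λ = atan2(p_y, p_x) ≈ 56.15°.

≈ (42°N, 56°E)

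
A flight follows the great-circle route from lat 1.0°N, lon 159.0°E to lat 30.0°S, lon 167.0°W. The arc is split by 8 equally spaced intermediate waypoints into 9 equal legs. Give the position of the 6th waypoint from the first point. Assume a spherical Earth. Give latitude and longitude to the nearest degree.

The haversine formula gives a central angle δ ≈ 0.783 rad (44.8°) between the endpoints.
Interpolate at f = 6/9 with slerp weights a = sin((1−f)δ)/sin δ ≈ 0.366, b = sin(fδ)/sin δ ≈ 0.707.
p = a·p₁ + b·p₂ ≈ (-0.938, -0.007, -0.347); φ = arcsin(p_z) ≈ -20.30°, λ = atan2(p_y, p_x) ≈ -179.59°.

≈ lat 20°S, lon 180°E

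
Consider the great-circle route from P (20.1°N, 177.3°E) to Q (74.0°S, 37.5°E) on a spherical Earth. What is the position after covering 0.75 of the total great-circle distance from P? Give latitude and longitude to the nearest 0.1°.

The haversine formula gives a central angle δ ≈ 2.127 rad (121.9°) between the endpoints.
Interpolate at f = 0.75 with slerp weights a = sin((1−f)δ)/sin δ ≈ 0.597, b = sin(fδ)/sin δ ≈ 1.177.
p = a·p₁ + b·p₂ ≈ (-0.303, 0.224, -0.926); φ = arcsin(p_z) ≈ -67.88°, λ = atan2(p_y, p_x) ≈ 143.50°.

≈ (67.9°S, 143.5°E)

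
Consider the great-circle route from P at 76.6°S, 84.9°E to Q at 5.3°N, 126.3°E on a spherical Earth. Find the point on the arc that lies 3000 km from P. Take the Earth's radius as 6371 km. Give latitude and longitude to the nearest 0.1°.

≈ 52.0°S, 114.0°E

The haversine formula gives a central angle δ ≈ 1.487 rad (85.2°) between the endpoints. The total great-circle distance is δ·R ≈ 1.487 × 6371 ≈ 9477 km, so the target fraction is f = 3000/9477 ≈ 0.317.
Interpolate at f ≈ 0.317 with slerp weights a = sin((1−f)δ)/sin δ ≈ 0.853, b = sin(fδ)/sin δ ≈ 0.455.
p = a·p₁ + b·p₂ ≈ (-0.251, 0.562, -0.788); φ = arcsin(p_z) ≈ -52.00°, λ = atan2(p_y, p_x) ≈ 114.04°.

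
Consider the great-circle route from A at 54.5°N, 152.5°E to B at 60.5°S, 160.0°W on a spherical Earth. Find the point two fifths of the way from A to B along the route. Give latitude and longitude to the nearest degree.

≈ 8°N, 171°E

Convert each endpoint to a unit vector on the sphere (x = cos φ cos λ, y = cos φ sin λ, z = sin φ).
The central angle between the endpoints is δ = arccos(p₁·p₂) ≈ 2.112 rad (121.0°).
Interpolate at f = 2/5 with slerp weights a = sin((1−f)δ)/sin δ ≈ 1.114, b = sin(fδ)/sin δ ≈ 0.873.
p = a·p₁ + b·p₂ ≈ (-0.977, 0.152, 0.147); φ = arcsin(p_z) ≈ 8.45°, λ = atan2(p_y, p_x) ≈ 171.18°.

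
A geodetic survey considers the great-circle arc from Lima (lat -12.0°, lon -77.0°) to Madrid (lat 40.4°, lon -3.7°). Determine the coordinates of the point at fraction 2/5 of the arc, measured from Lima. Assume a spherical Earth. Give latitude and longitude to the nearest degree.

≈ lat 12°, lon -52°

Convert each endpoint to a unit vector on the sphere (x = cos φ cos λ, y = cos φ sin λ, z = sin φ).
The central angle between the endpoints is δ = arccos(p₁·p₂) ≈ 1.491 rad (85.5°).
Interpolate at f = 2/5 with slerp weights a = sin((1−f)δ)/sin δ ≈ 0.783, b = sin(fδ)/sin δ ≈ 0.564.
p = a·p₁ + b·p₂ ≈ (0.600, -0.774, 0.203); φ = arcsin(p_z) ≈ 11.69°, λ = atan2(p_y, p_x) ≈ -52.18°.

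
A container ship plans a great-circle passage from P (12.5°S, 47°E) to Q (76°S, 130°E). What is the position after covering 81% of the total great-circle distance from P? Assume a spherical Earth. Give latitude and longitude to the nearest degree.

Convert each endpoint to a unit vector on the sphere (x = cos φ cos λ, y = cos φ sin λ, z = sin φ).
The central angle between the endpoints is δ = arccos(p₁·p₂) ≈ 1.330 rad (76.2°).
Interpolate at f = 0.81 with slerp weights a = sin((1−f)δ)/sin δ ≈ 0.257, b = sin(fδ)/sin δ ≈ 0.907.
p = a·p₁ + b·p₂ ≈ (0.030, 0.352, -0.936); φ = arcsin(p_z) ≈ -69.32°, λ = atan2(p_y, p_x) ≈ 85.07°.

≈ (69°S, 85°E)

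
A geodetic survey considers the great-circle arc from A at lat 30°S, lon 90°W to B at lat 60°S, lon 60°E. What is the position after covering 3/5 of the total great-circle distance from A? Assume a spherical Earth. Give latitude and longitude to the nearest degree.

Write both endpoints as unit vectors p₁, p₂ with components (cos φ cos λ, cos φ sin λ, sin φ).
The central angle between the endpoints is δ = arccos(p₁·p₂) ≈ 1.513 rad (86.7°).
Interpolate at f = 3/5 with slerp weights a = sin((1−f)δ)/sin δ ≈ 0.570, b = sin(fδ)/sin δ ≈ 0.789.
p = a·p₁ + b·p₂ ≈ (0.197, -0.152, -0.969); φ = arcsin(p_z) ≈ -75.59°, λ = atan2(p_y, p_x) ≈ -37.54°.

≈ lat 76°S, lon 38°W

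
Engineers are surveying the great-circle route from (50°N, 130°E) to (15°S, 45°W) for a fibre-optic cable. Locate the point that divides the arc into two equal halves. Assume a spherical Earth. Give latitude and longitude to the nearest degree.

≈ (57°N, 35°W)

The haversine formula gives a central angle δ ≈ 2.527 rad (144.8°) between the endpoints.
Interpolate at f = 1/2 with slerp weights a = sin((1−f)δ)/sin δ ≈ 1.652, b = sin(fδ)/sin δ ≈ 1.652.
p = a·p₁ + b·p₂ ≈ (0.446, -0.315, 0.838); φ = arcsin(p_z) ≈ 56.92°, λ = atan2(p_y, p_x) ≈ -35.24°.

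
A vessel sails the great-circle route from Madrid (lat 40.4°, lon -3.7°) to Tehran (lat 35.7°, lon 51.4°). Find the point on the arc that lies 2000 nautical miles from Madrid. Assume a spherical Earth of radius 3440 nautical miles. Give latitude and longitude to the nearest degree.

From cos δ = sin φ₁ sin φ₂ + cos φ₁ cos φ₂ cos Δλ, the central angle is δ ≈ 0.749 rad (42.9°). The total great-circle distance is δ·R ≈ 0.749 × 3440 ≈ 2578 nmi, so the target fraction is f = 2000/2578 ≈ 0.776.
Interpolate at f ≈ 0.776 with slerp weights a = sin((1−f)δ)/sin δ ≈ 0.246, b = sin(fδ)/sin δ ≈ 0.806.
p = a·p₁ + b·p₂ ≈ (0.595, 0.500, 0.630); φ = arcsin(p_z) ≈ 39.02°, λ = atan2(p_y, p_x) ≈ 40.01°.

≈ lat 39°, lon 40°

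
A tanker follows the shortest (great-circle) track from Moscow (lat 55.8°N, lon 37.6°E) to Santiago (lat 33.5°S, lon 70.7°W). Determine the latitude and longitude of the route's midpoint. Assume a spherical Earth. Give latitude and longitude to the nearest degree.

≈ lat 18°N, lon 32°W

Write both endpoints as unit vectors p₁, p₂ with components (cos φ cos λ, cos φ sin λ, sin φ).
The central angle between the endpoints is δ = arccos(p₁·p₂) ≈ 2.219 rad (127.1°).
Interpolate at f = 1/2 with slerp weights a = sin((1−f)δ)/sin δ ≈ 1.123, b = sin(fδ)/sin δ ≈ 1.123.
p = a·p₁ + b·p₂ ≈ (0.810, -0.499, 0.309); φ = arcsin(p_z) ≈ 18.00°, λ = atan2(p_y, p_x) ≈ -31.63°.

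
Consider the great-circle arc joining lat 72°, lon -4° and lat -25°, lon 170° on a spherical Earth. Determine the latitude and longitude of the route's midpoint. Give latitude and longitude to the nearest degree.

From cos δ = sin φ₁ sin φ₂ + cos φ₁ cos φ₂ cos Δλ, the central angle is δ ≈ 2.319 rad (132.9°).
Interpolate at f = 1/2 with slerp weights a = sin((1−f)δ)/sin δ ≈ 1.251, b = sin(fδ)/sin δ ≈ 1.251.
p = a·p₁ + b·p₂ ≈ (-0.731, 0.170, 0.661); φ = arcsin(p_z) ≈ 41.38°, λ = atan2(p_y, p_x) ≈ 166.91°.

≈ lat 41°, lon 167°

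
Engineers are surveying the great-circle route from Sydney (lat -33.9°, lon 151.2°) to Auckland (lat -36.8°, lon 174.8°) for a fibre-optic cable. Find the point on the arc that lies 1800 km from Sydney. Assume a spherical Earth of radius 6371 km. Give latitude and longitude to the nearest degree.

Convert each endpoint to a unit vector on the sphere (x = cos φ cos λ, y = cos φ sin λ, z = sin φ).
The central angle between the endpoints is δ = arccos(p₁·p₂) ≈ 0.339 rad (19.4°). The total great-circle distance is δ·R ≈ 0.339 × 6371 ≈ 2159 km, so the target fraction is f = 1800/2159 ≈ 0.834.
Interpolate at f ≈ 0.834 with slerp weights a = sin((1−f)δ)/sin δ ≈ 0.169, b = sin(fδ)/sin δ ≈ 0.839.
p = a·p₁ + b·p₂ ≈ (-0.792, 0.129, -0.597); φ = arcsin(p_z) ≈ -36.64°, λ = atan2(p_y, p_x) ≈ 170.78°.

≈ lat -37°, lon 171°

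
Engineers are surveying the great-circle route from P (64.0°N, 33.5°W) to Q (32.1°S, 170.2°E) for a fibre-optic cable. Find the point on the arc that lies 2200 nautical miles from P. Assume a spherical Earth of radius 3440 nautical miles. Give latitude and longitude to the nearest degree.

≈ (69°N, 136°W)

From cos δ = sin φ₁ sin φ₂ + cos φ₁ cos φ₂ cos Δλ, the central angle is δ ≈ 2.528 rad (144.9°). The total great-circle distance is δ·R ≈ 2.528 × 3440 ≈ 8697 nmi, so the target fraction is f = 2200/8697 ≈ 0.253.
Interpolate at f ≈ 0.253 with slerp weights a = sin((1−f)δ)/sin δ ≈ 1.650, b = sin(fδ)/sin δ ≈ 1.037.
p = a·p₁ + b·p₂ ≈ (-0.262, -0.250, 0.932); φ = arcsin(p_z) ≈ 68.77°, λ = atan2(p_y, p_x) ≈ -136.39°.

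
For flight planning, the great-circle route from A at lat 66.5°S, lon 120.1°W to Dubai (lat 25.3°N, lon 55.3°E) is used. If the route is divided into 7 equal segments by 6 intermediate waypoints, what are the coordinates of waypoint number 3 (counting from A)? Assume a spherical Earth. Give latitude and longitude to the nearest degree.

≈ lat 54°S, lon 51°E

From cos δ = sin φ₁ sin φ₂ + cos φ₁ cos φ₂ cos Δλ, the central angle is δ ≈ 2.421 rad (138.7°).
Interpolate at f = 3/7 with slerp weights a = sin((1−f)δ)/sin δ ≈ 1.489, b = sin(fδ)/sin δ ≈ 1.305.
p = a·p₁ + b·p₂ ≈ (0.374, 0.456, -0.808); φ = arcsin(p_z) ≈ -53.86°, λ = atan2(p_y, p_x) ≈ 50.67°.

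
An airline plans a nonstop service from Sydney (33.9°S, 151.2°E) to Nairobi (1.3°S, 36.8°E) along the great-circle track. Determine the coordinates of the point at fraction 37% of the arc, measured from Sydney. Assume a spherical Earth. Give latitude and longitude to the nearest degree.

≈ 35°S, 102°E

Convert each endpoint to a unit vector on the sphere (x = cos φ cos λ, y = cos φ sin λ, z = sin φ).
The central angle between the endpoints is δ = arccos(p₁·p₂) ≈ 1.907 rad (109.3°).
Interpolate at f = 0.37 with slerp weights a = sin((1−f)δ)/sin δ ≈ 0.988, b = sin(fδ)/sin δ ≈ 0.687.
p = a·p₁ + b·p₂ ≈ (-0.169, 0.807, -0.567); φ = arcsin(p_z) ≈ -34.52°, λ = atan2(p_y, p_x) ≈ 101.81°.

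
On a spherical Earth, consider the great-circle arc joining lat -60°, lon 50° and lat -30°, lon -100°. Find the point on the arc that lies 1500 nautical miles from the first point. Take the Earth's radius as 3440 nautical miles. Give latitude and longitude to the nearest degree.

Write both endpoints as unit vectors p₁, p₂ with components (cos φ cos λ, cos φ sin λ, sin φ).
The central angle between the endpoints is δ = arccos(p₁·p₂) ≈ 1.513 rad (86.7°). The total great-circle distance is δ·R ≈ 1.513 × 3440 ≈ 5204 nmi, so the target fraction is f = 1500/5204 ≈ 0.288.
Interpolate at f ≈ 0.288 with slerp weights a = sin((1−f)δ)/sin δ ≈ 0.882, b = sin(fδ)/sin δ ≈ 0.423.
p = a·p₁ + b·p₂ ≈ (0.220, -0.023, -0.975); φ = arcsin(p_z) ≈ -77.23°, λ = atan2(p_y, p_x) ≈ -5.98°.

≈ lat -77°, lon -6°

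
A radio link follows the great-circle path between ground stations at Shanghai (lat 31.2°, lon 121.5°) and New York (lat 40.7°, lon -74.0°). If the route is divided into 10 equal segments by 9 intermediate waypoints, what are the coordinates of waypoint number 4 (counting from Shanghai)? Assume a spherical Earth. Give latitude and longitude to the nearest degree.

≈ lat 71°, lon 148°

Write both endpoints as unit vectors p₁, p₂ with components (cos φ cos λ, cos φ sin λ, sin φ).
The central angle between the endpoints is δ = arccos(p₁·p₂) ≈ 1.862 rad (106.7°).
Interpolate at f = 4/10 with slerp weights a = sin((1−f)δ)/sin δ ≈ 0.938, b = sin(fδ)/sin δ ≈ 0.708.
p = a·p₁ + b·p₂ ≈ (-0.272, 0.169, 0.948); φ = arcsin(p_z) ≈ 71.36°, λ = atan2(p_y, p_x) ≈ 148.15°.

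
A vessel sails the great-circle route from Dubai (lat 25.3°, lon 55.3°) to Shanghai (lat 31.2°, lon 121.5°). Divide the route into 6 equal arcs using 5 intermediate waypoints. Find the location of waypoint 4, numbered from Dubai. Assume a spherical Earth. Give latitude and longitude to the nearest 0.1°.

≈ lat 33.2°, lon 98.8°

Write both endpoints as unit vectors p₁, p₂ with components (cos φ cos λ, cos φ sin λ, sin φ).
The central angle between the endpoints is δ = arccos(p₁·p₂) ≈ 1.008 rad (57.8°).
Interpolate at f = 4/6 with slerp weights a = sin((1−f)δ)/sin δ ≈ 0.390, b = sin(fδ)/sin δ ≈ 0.736.
p = a·p₁ + b·p₂ ≈ (-0.128, 0.827, 0.548); φ = arcsin(p_z) ≈ 33.22°, λ = atan2(p_y, p_x) ≈ 98.82°.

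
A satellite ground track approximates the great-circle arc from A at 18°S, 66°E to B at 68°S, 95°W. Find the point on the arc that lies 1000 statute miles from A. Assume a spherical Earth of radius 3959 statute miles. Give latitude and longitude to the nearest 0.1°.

From cos δ = sin φ₁ sin φ₂ + cos φ₁ cos φ₂ cos Δλ, the central angle is δ ≈ 1.621 rad (92.9°). The total great-circle distance is δ·R ≈ 1.621 × 3959 ≈ 6418 mi, so the target fraction is f = 1000/6418 ≈ 0.156.
Interpolate at f ≈ 0.156 with slerp weights a = sin((1−f)δ)/sin δ ≈ 0.981, b = sin(fδ)/sin δ ≈ 0.250.
p = a·p₁ + b·p₂ ≈ (0.371, 0.759, -0.535); φ = arcsin(p_z) ≈ -32.35°, λ = atan2(p_y, p_x) ≈ 63.93°.

≈ 32.4°S, 63.9°E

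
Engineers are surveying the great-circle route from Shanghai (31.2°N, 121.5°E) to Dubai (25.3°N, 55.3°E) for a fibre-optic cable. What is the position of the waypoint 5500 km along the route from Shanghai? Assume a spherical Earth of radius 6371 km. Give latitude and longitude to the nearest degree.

From cos δ = sin φ₁ sin φ₂ + cos φ₁ cos φ₂ cos Δλ, the central angle is δ ≈ 1.008 rad (57.8°). The total great-circle distance is δ·R ≈ 1.008 × 6371 ≈ 6423 km, so the target fraction is f = 5500/6423 ≈ 0.856.
Interpolate at f ≈ 0.856 with slerp weights a = sin((1−f)δ)/sin δ ≈ 0.171, b = sin(fδ)/sin δ ≈ 0.899.
p = a·p₁ + b·p₂ ≈ (0.386, 0.792, 0.472); φ = arcsin(p_z) ≈ 28.19°, λ = atan2(p_y, p_x) ≈ 64.01°.

≈ 28°N, 64°E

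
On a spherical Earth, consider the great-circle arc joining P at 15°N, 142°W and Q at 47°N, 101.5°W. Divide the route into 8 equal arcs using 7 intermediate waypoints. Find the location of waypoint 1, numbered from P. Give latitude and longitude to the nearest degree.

≈ 20°N, 138°W

Write both endpoints as unit vectors p₁, p₂ with components (cos φ cos λ, cos φ sin λ, sin φ).
The central angle between the endpoints is δ = arccos(p₁·p₂) ≈ 0.809 rad (46.4°).
Interpolate at f = 1/8 with slerp weights a = sin((1−f)δ)/sin δ ≈ 0.899, b = sin(fδ)/sin δ ≈ 0.140.
p = a·p₁ + b·p₂ ≈ (-0.703, -0.628, 0.335); φ = arcsin(p_z) ≈ 19.55°, λ = atan2(p_y, p_x) ≈ -138.24°.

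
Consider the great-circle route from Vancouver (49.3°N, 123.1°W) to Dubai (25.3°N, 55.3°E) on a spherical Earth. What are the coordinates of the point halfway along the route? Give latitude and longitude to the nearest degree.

≈ 78°N, 51°E

Convert each endpoint to a unit vector on the sphere (x = cos φ cos λ, y = cos φ sin λ, z = sin φ).
The central angle between the endpoints is δ = arccos(p₁·p₂) ≈ 1.839 rad (105.4°).
Interpolate at f = 1/2 with slerp weights a = sin((1−f)δ)/sin δ ≈ 0.825, b = sin(fδ)/sin δ ≈ 0.825.
p = a·p₁ + b·p₂ ≈ (0.131, 0.163, 0.978); φ = arcsin(p_z) ≈ 77.96°, λ = atan2(p_y, p_x) ≈ 51.17°.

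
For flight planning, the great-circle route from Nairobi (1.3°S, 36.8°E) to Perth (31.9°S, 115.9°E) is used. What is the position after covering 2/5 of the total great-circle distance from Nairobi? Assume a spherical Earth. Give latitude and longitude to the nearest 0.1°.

≈ (17.6°S, 64.9°E)

Convert each endpoint to a unit vector on the sphere (x = cos φ cos λ, y = cos φ sin λ, z = sin φ).
The central angle between the endpoints is δ = arccos(p₁·p₂) ≈ 1.397 rad (80.1°).
Interpolate at f = 2/5 with slerp weights a = sin((1−f)δ)/sin δ ≈ 0.755, b = sin(fδ)/sin δ ≈ 0.538.
p = a·p₁ + b·p₂ ≈ (0.405, 0.863, -0.302); φ = arcsin(p_z) ≈ -17.56°, λ = atan2(p_y, p_x) ≈ 64.88°.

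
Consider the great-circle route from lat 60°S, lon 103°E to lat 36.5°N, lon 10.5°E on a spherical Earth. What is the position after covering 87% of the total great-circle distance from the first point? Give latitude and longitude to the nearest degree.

The haversine formula gives a central angle δ ≈ 2.133 rad (122.2°) between the endpoints.
Interpolate at f = 0.87 with slerp weights a = sin((1−f)δ)/sin δ ≈ 0.323, b = sin(fδ)/sin δ ≈ 1.134.
p = a·p₁ + b·p₂ ≈ (0.860, 0.324, 0.395); φ = arcsin(p_z) ≈ 23.24°, λ = atan2(p_y, p_x) ≈ 20.63°.

≈ lat 23°N, lon 21°E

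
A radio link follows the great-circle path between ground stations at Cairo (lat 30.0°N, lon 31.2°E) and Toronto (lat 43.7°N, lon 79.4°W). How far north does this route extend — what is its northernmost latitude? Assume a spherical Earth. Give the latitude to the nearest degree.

≈ 54°N

The great circle lies in the plane with unit normal n̂ = (p₁ × p₂)/|p₁ × p₂|.
Here n̂_z ≈ -0.591; the vertex latitude is φ_max = arccos|n̂_z| ≈ 53.8°.
Check via Clairaut: cos φ_max = |cos φ₁| · sin C = cos(30.0°)·sin(43.0°) ≈ 0.591, again giving ≈ 53.8°.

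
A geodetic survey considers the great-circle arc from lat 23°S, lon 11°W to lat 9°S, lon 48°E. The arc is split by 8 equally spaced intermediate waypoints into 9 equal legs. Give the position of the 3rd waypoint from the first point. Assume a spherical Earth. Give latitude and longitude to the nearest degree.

≈ lat 20°S, lon 10°E

The haversine formula gives a central angle δ ≈ 1.013 rad (58.0°) between the endpoints.
Interpolate at f = 3/9 with slerp weights a = sin((1−f)δ)/sin δ ≈ 0.737, b = sin(fδ)/sin δ ≈ 0.390.
p = a·p₁ + b·p₂ ≈ (0.924, 0.157, -0.349); φ = arcsin(p_z) ≈ -20.43°, λ = atan2(p_y, p_x) ≈ 9.66°.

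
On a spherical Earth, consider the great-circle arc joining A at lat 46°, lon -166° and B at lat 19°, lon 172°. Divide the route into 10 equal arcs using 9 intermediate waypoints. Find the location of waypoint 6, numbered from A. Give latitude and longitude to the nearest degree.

≈ lat 30°, lon 179°

The haversine formula gives a central angle δ ≈ 0.568 rad (32.5°) between the endpoints.
Interpolate at f = 6/10 with slerp weights a = sin((1−f)δ)/sin δ ≈ 0.419, b = sin(fδ)/sin δ ≈ 0.621.
p = a·p₁ + b·p₂ ≈ (-0.864, 0.011, 0.503); φ = arcsin(p_z) ≈ 30.23°, λ = atan2(p_y, p_x) ≈ 179.24°.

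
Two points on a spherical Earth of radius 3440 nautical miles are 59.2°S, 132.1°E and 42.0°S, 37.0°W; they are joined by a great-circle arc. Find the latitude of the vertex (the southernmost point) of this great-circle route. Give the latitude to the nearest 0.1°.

≈ 85.8°S

The great circle lies in the plane with unit normal n̂ = (p₁ × p₂)/|p₁ × p₂|.
Here n̂_z ≈ -0.073; the vertex latitude is φ_max = arccos|n̂_z| ≈ 85.8°.
Check via Clairaut: cos φ_max = |cos φ₁| · sin C = cos(59.2°)·sin(171.8°) ≈ 0.073, again giving ≈ 85.8°.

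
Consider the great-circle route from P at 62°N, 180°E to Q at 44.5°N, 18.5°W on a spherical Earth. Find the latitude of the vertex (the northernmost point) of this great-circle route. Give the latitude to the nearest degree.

≈ 84°N

The great circle lies in the plane with unit normal n̂ = (p₁ × p₂)/|p₁ × p₂|.
Here n̂_z ≈ +0.111; the vertex latitude is φ_max = arccos|n̂_z| ≈ 83.6°.
Check via Clairaut: cos φ_max = |cos φ₁| · sin C = cos(62.0°)·sin(13.7°) ≈ 0.111, again giving ≈ 83.6°.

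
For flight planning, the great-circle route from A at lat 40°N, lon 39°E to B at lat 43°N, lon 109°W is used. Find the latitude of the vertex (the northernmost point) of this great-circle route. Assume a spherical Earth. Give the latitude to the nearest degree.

The great circle lies in the plane with unit normal n̂ = (p₁ × p₂)/|p₁ × p₂|.
Here n̂_z ≈ -0.297; the vertex latitude is φ_max = arccos|n̂_z| ≈ 72.7°.
Check via Clairaut: cos φ_max = |cos φ₁| · sin C = cos(40.0°)·sin(22.8°) ≈ 0.297, again giving ≈ 72.7°.

≈ 73°N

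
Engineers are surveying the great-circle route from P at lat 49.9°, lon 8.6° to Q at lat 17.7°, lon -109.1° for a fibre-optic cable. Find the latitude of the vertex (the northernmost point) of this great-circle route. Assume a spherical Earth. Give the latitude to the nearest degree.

The great circle lies in the plane with unit normal n̂ = (p₁ × p₂)/|p₁ × p₂|.
Here n̂_z ≈ -0.544; the vertex latitude is φ_max = arccos|n̂_z| ≈ 57.0°.
Check via Clairaut: cos φ_max = |cos φ₁| · sin C = cos(49.9°)·sin(57.6°) ≈ 0.544, again giving ≈ 57.0°.

≈ 57°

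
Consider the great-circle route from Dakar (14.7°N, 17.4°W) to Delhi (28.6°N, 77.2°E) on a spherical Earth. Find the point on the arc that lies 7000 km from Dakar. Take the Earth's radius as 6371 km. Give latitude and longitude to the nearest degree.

≈ 32°N, 50°E

The haversine formula gives a central angle δ ≈ 1.517 rad (86.9°) between the endpoints. The total great-circle distance is δ·R ≈ 1.517 × 6371 ≈ 9667 km, so the target fraction is f = 7000/9667 ≈ 0.724.
Interpolate at f ≈ 0.724 with slerp weights a = sin((1−f)δ)/sin δ ≈ 0.407, b = sin(fδ)/sin δ ≈ 0.892.
p = a·p₁ + b·p₂ ≈ (0.549, 0.646, 0.530); φ = arcsin(p_z) ≈ 32.02°, λ = atan2(p_y, p_x) ≈ 49.62°.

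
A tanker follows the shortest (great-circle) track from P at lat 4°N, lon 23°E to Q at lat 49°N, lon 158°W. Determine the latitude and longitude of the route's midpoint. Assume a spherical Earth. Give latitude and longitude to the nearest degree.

Convert each endpoint to a unit vector on the sphere (x = cos φ cos λ, y = cos φ sin λ, z = sin φ).
The central angle between the endpoints is δ = arccos(p₁·p₂) ≈ 2.216 rad (127.0°).
Interpolate at f = 1/2 with slerp weights a = sin((1−f)δ)/sin δ ≈ 1.120, b = sin(fδ)/sin δ ≈ 1.120.
p = a·p₁ + b·p₂ ≈ (0.347, 0.161, 0.924); φ = arcsin(p_z) ≈ 67.48°, λ = atan2(p_y, p_x) ≈ 24.92°.

≈ lat 67°N, lon 25°E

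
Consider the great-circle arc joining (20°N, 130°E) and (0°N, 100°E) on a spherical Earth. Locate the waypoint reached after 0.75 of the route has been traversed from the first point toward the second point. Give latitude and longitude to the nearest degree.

≈ (5°N, 107°E)

Write both endpoints as unit vectors p₁, p₂ with components (cos φ cos λ, cos φ sin λ, sin φ).
The central angle between the endpoints is δ = arccos(p₁·p₂) ≈ 0.620 rad (35.5°).
Interpolate at f = 0.75 with slerp weights a = sin((1−f)δ)/sin δ ≈ 0.266, b = sin(fδ)/sin δ ≈ 0.772.
p = a·p₁ + b·p₂ ≈ (-0.295, 0.951, 0.091); φ = arcsin(p_z) ≈ 5.21°, λ = atan2(p_y, p_x) ≈ 107.20°.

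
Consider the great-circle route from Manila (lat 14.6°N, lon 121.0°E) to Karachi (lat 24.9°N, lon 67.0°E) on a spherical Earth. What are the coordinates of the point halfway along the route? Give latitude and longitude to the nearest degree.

≈ lat 22°N, lon 95°E

Convert each endpoint to a unit vector on the sphere (x = cos φ cos λ, y = cos φ sin λ, z = sin φ).
The central angle between the endpoints is δ = arccos(p₁·p₂) ≈ 0.899 rad (51.5°).
Interpolate at f = 1/2 with slerp weights a = sin((1−f)δ)/sin δ ≈ 0.555, b = sin(fδ)/sin δ ≈ 0.555.
p = a·p₁ + b·p₂ ≈ (-0.080, 0.924, 0.374); φ = arcsin(p_z) ≈ 21.94°, λ = atan2(p_y, p_x) ≈ 94.94°.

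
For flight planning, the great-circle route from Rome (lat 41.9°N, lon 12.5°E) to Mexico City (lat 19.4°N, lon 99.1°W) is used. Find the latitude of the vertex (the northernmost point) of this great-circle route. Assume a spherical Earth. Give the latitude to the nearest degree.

≈ 49°N

The great circle lies in the plane with unit normal n̂ = (p₁ × p₂)/|p₁ × p₂|.
Here n̂_z ≈ -0.653; the vertex latitude is φ_max = arccos|n̂_z| ≈ 49.2°.
Check via Clairaut: cos φ_max = |cos φ₁| · sin C = cos(41.9°)·sin(61.4°) ≈ 0.653, again giving ≈ 49.2°.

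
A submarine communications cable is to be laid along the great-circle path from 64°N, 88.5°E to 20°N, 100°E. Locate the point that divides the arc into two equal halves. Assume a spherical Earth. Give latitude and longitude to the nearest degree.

≈ 42°N, 96°E

From cos δ = sin φ₁ sin φ₂ + cos φ₁ cos φ₂ cos Δλ, the central angle is δ ≈ 0.780 rad (44.7°).
Interpolate at f = 1/2 with slerp weights a = sin((1−f)δ)/sin δ ≈ 0.541, b = sin(fδ)/sin δ ≈ 0.541.
p = a·p₁ + b·p₂ ≈ (-0.082, 0.737, 0.671); φ = arcsin(p_z) ≈ 42.12°, λ = atan2(p_y, p_x) ≈ 96.35°.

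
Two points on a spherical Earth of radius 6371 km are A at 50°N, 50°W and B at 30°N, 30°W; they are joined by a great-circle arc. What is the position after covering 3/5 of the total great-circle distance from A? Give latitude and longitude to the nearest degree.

≈ 38°N, 37°W

Write both endpoints as unit vectors p₁, p₂ with components (cos φ cos λ, cos φ sin λ, sin φ).
The central angle between the endpoints is δ = arccos(p₁·p₂) ≈ 0.437 rad (25.0°).
Interpolate at f = 3/5 with slerp weights a = sin((1−f)δ)/sin δ ≈ 0.411, b = sin(fδ)/sin δ ≈ 0.612.
p = a·p₁ + b·p₂ ≈ (0.629, -0.468, 0.621); φ = arcsin(p_z) ≈ 38.39°, λ = atan2(p_y, p_x) ≈ -36.62°.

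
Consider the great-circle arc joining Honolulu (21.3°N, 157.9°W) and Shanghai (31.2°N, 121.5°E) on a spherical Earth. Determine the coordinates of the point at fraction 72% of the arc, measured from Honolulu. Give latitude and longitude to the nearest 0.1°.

Write both endpoints as unit vectors p₁, p₂ with components (cos φ cos λ, cos φ sin λ, sin φ).
The central angle between the endpoints is δ = arccos(p₁·p₂) ≈ 1.247 rad (71.4°).
Interpolate at f = 0.72 with slerp weights a = sin((1−f)δ)/sin δ ≈ 0.361, b = sin(fδ)/sin δ ≈ 0.825.
p = a·p₁ + b·p₂ ≈ (-0.680, 0.475, 0.558); φ = arcsin(p_z) ≈ 33.94°, λ = atan2(p_y, p_x) ≈ 145.07°.

≈ 33.9°N, 145.1°E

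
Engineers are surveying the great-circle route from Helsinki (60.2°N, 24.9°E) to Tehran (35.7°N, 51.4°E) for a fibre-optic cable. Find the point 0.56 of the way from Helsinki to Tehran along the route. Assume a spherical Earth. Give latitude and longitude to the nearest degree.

≈ (47°N, 43°E)

Convert each endpoint to a unit vector on the sphere (x = cos φ cos λ, y = cos φ sin λ, z = sin φ).
The central angle between the endpoints is δ = arccos(p₁·p₂) ≈ 0.521 rad (29.8°).
Interpolate at f = 0.56 with slerp weights a = sin((1−f)δ)/sin δ ≈ 0.457, b = sin(fδ)/sin δ ≈ 0.578.
p = a·p₁ + b·p₂ ≈ (0.499, 0.462, 0.733); φ = arcsin(p_z) ≈ 47.17°, λ = atan2(p_y, p_x) ≈ 42.84°.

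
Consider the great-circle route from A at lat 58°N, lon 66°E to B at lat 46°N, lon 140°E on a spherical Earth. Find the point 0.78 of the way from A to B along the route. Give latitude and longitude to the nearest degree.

Convert each endpoint to a unit vector on the sphere (x = cos φ cos λ, y = cos φ sin λ, z = sin φ).
The central angle between the endpoints is δ = arccos(p₁·p₂) ≈ 0.779 rad (44.6°).
Interpolate at f = 0.78 with slerp weights a = sin((1−f)δ)/sin δ ≈ 0.243, b = sin(fδ)/sin δ ≈ 0.813.
p = a·p₁ + b·p₂ ≈ (-0.380, 0.480, 0.790); φ = arcsin(p_z) ≈ 52.22°, λ = atan2(p_y, p_x) ≈ 128.35°.

≈ lat 52°N, lon 128°E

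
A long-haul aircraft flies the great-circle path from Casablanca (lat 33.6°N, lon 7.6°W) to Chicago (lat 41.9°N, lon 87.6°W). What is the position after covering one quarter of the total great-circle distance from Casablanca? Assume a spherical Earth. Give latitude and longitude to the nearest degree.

≈ lat 41°N, lon 25°W

Convert each endpoint to a unit vector on the sphere (x = cos φ cos λ, y = cos φ sin λ, z = sin φ).
The central angle between the endpoints is δ = arccos(p₁·p₂) ≈ 1.073 rad (61.5°).
Interpolate at f = 1/4 with slerp weights a = sin((1−f)δ)/sin δ ≈ 0.820, b = sin(fδ)/sin δ ≈ 0.302.
p = a·p₁ + b·p₂ ≈ (0.687, -0.315, 0.655); φ = arcsin(p_z) ≈ 40.95°, λ = atan2(p_y, p_x) ≈ -24.62°.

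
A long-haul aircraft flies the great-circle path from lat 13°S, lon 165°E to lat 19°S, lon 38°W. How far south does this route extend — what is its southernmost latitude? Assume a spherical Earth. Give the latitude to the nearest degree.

≈ 55°S

The great circle lies in the plane with unit normal n̂ = (p₁ × p₂)/|p₁ × p₂|.
Here n̂_z ≈ +0.569; the vertex latitude is φ_max = arccos|n̂_z| ≈ 55.3°.
Check via Clairaut: cos φ_max = |cos φ₁| · sin C = cos(13.0°)·sin(144.2°) ≈ 0.569, again giving ≈ 55.3°.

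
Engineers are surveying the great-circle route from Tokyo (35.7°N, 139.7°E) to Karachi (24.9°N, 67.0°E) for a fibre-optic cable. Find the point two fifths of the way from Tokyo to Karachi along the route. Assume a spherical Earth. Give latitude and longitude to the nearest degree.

Convert each endpoint to a unit vector on the sphere (x = cos φ cos λ, y = cos φ sin λ, z = sin φ).
The central angle between the endpoints is δ = arccos(p₁·p₂) ≈ 1.087 rad (62.3°).
Interpolate at f = 2/5 with slerp weights a = sin((1−f)δ)/sin δ ≈ 0.686, b = sin(fδ)/sin δ ≈ 0.476.
p = a·p₁ + b·p₂ ≈ (-0.256, 0.758, 0.601); φ = arcsin(p_z) ≈ 36.91°, λ = atan2(p_y, p_x) ≈ 108.67°.

≈ (37°N, 109°E)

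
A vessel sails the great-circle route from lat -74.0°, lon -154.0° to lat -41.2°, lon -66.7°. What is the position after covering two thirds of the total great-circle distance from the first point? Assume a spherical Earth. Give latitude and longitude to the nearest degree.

From cos δ = sin φ₁ sin φ₂ + cos φ₁ cos φ₂ cos Δλ, the central angle is δ ≈ 0.872 rad (50.0°).
Interpolate at f = 2/3 with slerp weights a = sin((1−f)δ)/sin δ ≈ 0.374, b = sin(fδ)/sin δ ≈ 0.717.
p = a·p₁ + b·p₂ ≈ (0.121, -0.541, -0.832); φ = arcsin(p_z) ≈ -56.34°, λ = atan2(p_y, p_x) ≈ -77.42°.

≈ lat -56°, lon -77°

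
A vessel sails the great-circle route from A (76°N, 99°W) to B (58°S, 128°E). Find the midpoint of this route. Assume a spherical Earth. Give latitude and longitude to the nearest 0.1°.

≈ (16.8°N, 153.9°E)

Convert each endpoint to a unit vector on the sphere (x = cos φ cos λ, y = cos φ sin λ, z = sin φ).
The central angle between the endpoints is δ = arccos(p₁·p₂) ≈ 2.715 rad (155.5°).
Interpolate at f = 1/2 with slerp weights a = sin((1−f)δ)/sin δ ≈ 2.361, b = sin(fδ)/sin δ ≈ 2.361.
p = a·p₁ + b·p₂ ≈ (-0.860, 0.422, 0.289); φ = arcsin(p_z) ≈ 16.77°, λ = atan2(p_y, p_x) ≈ 153.87°.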